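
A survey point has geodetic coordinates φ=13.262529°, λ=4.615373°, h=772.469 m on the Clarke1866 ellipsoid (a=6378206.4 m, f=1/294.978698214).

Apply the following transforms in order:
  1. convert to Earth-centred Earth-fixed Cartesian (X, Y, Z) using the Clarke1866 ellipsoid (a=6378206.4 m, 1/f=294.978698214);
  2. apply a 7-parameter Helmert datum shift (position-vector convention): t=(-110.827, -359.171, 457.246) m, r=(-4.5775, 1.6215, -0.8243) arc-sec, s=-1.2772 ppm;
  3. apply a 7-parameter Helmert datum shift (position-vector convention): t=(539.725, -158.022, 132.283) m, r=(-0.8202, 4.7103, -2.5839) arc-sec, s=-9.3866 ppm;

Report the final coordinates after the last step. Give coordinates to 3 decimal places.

start: φ=13.262529°, λ=4.615373°, h=772.469 m
→ ECEF (a=6378206.400, f=1/294.978698214): X=6189815.0736, Y=499692.2691, Z=1453776.9196
→ Helmert 7p (PV): X=6189709.7664, Y=499339.9861, Z=1454172.5599
→ Helmert 7p (PV): X=6190230.8538, Y=499105.5210, Z=1454147.8596

X=6190230.854 m, Y=499105.521 m, Z=1454147.860 m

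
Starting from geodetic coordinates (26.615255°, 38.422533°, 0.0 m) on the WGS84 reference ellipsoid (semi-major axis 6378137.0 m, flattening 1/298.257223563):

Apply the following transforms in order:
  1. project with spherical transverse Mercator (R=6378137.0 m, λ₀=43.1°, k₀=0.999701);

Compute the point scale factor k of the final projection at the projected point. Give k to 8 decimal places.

1.00236845

start: φ=26.615255°, λ=38.422533°, h=0.000 m
→ into tm (λ₀=43.1°): φ=26.61525500°, λ−λ₀=-4.67746700°
scale k = 1.00236845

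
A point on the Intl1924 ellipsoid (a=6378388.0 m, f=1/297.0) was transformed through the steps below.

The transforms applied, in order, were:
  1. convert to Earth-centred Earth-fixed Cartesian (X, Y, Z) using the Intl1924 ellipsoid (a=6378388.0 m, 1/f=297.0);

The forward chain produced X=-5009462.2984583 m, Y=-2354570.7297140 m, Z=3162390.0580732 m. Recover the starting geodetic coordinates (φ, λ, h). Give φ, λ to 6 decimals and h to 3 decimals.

φ=29.906938°, λ=-154.825319°, h=1823.107 m

start: X=-5009462.2985, Y=-2354570.7297, Z=3162390.0581 m
→ geod (Bowring, a=6378388.000): φ=29.90693800°, λ=-154.82531900°, h=1823.1070 m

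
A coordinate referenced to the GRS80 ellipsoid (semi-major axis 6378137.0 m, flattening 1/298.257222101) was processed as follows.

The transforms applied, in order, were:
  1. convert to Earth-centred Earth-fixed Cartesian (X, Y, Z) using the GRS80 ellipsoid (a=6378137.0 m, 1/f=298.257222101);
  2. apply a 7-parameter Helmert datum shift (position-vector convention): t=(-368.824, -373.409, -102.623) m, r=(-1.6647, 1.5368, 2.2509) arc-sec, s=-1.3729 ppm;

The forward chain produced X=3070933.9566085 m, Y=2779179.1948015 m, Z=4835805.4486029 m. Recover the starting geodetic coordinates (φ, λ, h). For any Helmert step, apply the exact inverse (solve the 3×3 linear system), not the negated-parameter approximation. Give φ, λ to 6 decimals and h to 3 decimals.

start: X=3070933.9566, Y=2779179.1948, Z=4835805.4486 m
→ Helmert⁻¹: X=3071301.2979, Y=2779483.8742, Z=4835960.0263
→ geod (Bowring, a=6378137.000): φ=49.60807100°, λ=42.14464600°, h=1714.2800 m

φ=49.608071°, λ=42.144646°, h=1714.280 m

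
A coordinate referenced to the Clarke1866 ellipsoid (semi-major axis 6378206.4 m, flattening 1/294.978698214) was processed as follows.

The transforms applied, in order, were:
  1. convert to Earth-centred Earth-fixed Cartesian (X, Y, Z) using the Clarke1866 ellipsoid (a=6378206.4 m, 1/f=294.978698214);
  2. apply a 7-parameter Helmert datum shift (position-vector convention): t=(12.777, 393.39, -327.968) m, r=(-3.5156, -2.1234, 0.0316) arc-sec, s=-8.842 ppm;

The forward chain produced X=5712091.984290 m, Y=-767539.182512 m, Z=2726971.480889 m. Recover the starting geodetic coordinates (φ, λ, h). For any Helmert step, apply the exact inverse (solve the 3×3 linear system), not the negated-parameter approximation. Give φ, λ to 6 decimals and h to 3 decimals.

start: X=5712091.9843, Y=-767539.1825, Z=2726971.4809 m
→ Helmert⁻¹: X=5712157.6721, Y=-767986.7213, Z=2727251.6702
→ geod (Bowring, a=6378206.400): φ=25.47373400°, λ=-7.65737000°, h=2006.9350 m

φ=25.473734°, λ=-7.657370°, h=2006.935 m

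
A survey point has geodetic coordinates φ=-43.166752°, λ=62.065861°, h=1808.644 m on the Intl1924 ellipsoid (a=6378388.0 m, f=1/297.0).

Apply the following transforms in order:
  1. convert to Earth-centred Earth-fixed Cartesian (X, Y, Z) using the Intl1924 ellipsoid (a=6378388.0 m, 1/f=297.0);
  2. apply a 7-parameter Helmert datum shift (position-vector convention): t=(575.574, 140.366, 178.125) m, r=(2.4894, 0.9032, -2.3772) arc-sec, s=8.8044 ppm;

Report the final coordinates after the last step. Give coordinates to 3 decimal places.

X=2184019.841 m, Y=4117987.585 m, Z=-4342165.163 m

start: φ=-43.166752°, λ=62.065861°, h=1808.644 m
→ ECEF (a=6378388.000, f=1/297.0): X=2183396.6003, Y=4117783.7199, Z=-4342345.1928
→ Helmert 7p (PV): X=2184019.8410, Y=4117987.5846, Z=-4342165.1626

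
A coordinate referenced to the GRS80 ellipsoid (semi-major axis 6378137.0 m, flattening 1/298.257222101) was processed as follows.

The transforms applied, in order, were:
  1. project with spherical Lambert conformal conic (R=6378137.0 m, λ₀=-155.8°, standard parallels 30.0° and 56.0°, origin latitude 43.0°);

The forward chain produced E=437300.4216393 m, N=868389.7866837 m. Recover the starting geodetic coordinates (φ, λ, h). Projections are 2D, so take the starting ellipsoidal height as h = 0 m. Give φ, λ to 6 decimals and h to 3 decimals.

φ=50.832731°, λ=-149.464534°, h=0.000 m

start: E=437300.4216, N=868389.7867 m
→ lcc⁻¹: φ=50.83273100°, λ=-149.46453400°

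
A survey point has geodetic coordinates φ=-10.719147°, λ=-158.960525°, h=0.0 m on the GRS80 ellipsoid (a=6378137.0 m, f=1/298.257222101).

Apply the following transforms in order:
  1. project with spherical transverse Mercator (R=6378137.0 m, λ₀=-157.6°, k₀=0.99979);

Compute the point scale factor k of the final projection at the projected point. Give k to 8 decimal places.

start: φ=-10.719147°, λ=-158.960525°, h=0.000 m
→ into tm (λ₀=-157.6°): φ=-10.71914700°, λ−λ₀=-1.36052500°
scale k = 1.00006218

1.00006218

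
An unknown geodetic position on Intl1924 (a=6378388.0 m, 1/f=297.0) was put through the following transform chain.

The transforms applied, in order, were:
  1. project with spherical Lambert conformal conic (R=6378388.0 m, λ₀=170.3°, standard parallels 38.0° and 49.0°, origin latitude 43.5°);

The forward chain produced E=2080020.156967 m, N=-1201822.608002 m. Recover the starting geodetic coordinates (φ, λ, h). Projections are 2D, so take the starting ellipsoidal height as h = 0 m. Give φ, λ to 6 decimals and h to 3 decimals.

start: E=2080020.1570, N=-1201822.6080 m
→ lcc⁻¹: φ=30.33296000°, λ=-168.25708400°

φ=30.332960°, λ=-168.257084°, h=0.000 m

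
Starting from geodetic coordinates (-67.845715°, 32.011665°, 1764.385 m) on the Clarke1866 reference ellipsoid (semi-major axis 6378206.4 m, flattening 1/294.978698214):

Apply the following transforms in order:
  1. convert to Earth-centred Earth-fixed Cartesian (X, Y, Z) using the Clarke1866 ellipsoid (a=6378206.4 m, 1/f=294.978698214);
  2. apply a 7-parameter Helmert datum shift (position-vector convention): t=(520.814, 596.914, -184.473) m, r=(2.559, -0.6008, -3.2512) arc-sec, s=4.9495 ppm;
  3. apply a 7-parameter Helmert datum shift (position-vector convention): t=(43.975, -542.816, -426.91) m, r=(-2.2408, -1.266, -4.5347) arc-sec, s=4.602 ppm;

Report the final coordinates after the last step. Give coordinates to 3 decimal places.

start: φ=-67.845715°, λ=32.011665°, h=1764.385 m
→ ECEF (a=6378206.400, f=1/294.978698214): X=2046005.4166, Y=1279065.3515, Z=-5886071.9123
→ Helmert 7p (PV): X=2046573.6632, Y=1279709.3716, Z=-5886263.6902
→ Helmert 7p (PV): X=2046691.3194, Y=1279063.5041, Z=-5886719.0299

X=2046691.319 m, Y=1279063.504 m, Z=-5886719.030 m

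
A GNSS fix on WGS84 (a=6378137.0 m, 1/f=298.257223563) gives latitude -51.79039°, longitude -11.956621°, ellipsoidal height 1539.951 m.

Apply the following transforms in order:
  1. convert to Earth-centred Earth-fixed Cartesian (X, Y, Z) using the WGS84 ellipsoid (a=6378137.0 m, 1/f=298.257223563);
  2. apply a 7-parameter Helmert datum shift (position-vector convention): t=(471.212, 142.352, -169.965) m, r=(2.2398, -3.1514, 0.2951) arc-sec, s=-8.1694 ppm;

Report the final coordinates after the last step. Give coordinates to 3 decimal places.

start: φ=-51.790390°, λ=-11.956621°, h=1539.951 m
→ ECEF (a=6378137.000, f=1/298.257223563): X=3868476.0925, Y=-819209.2950, Z=-4989621.1203
→ Helmert 7p (PV): X=3868993.1063, Y=-819000.5349, Z=-4989700.1149

X=3868993.106 m, Y=-819000.535 m, Z=-4989700.115 m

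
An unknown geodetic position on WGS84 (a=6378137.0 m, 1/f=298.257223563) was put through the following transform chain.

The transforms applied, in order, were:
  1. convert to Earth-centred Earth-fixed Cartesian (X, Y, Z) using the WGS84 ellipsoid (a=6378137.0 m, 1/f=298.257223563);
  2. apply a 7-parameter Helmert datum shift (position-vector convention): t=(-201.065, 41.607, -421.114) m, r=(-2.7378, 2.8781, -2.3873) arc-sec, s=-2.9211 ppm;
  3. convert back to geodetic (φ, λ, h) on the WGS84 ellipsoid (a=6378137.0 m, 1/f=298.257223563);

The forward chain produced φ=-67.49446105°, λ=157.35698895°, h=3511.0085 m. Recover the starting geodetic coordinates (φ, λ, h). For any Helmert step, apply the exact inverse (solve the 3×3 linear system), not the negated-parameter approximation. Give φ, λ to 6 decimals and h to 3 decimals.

start: φ=-67.494461°, λ=157.356989°, h=3511.008 m
→ ECEF (a=6378137.000, f=1/298.257223563): X=-2260904.1944, Y=943115.5127, Z=-5872984.4937
→ Helmert⁻¹: X=-2260638.7060, Y=943128.4444, Z=-5872599.5594
→ geod (Bowring, a=6378137.000): φ=-67.49512800°, λ=157.35431900°, h=3063.5080 m

φ=-67.495128°, λ=157.354319°, h=3063.508 m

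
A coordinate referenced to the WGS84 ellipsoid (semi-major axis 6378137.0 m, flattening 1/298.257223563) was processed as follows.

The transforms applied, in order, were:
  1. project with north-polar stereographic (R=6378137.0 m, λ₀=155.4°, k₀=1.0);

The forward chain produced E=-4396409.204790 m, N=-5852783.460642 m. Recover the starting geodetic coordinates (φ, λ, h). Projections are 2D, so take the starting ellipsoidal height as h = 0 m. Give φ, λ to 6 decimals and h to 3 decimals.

start: E=-4396409.2048, N=-5852783.4606 m
→ stereo⁻¹: φ=30.30204900°, λ=118.48738700°

φ=30.302049°, λ=118.487387°, h=0.000 m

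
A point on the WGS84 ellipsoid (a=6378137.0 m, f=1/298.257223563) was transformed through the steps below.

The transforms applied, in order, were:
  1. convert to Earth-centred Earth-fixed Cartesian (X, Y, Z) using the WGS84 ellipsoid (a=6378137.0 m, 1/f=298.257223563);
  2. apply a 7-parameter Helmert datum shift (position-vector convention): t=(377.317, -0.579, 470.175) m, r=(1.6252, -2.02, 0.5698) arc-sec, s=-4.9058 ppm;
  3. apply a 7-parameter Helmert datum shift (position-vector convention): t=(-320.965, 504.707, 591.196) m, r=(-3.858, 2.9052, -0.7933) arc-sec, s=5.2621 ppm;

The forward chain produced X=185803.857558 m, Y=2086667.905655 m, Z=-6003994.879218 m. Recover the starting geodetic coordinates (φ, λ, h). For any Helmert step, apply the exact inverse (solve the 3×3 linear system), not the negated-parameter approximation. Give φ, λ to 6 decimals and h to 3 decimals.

start: X=185803.8576, Y=2086667.9057, Z=-6003994.8792 m
→ Helmert⁻¹: X=186200.3917, Y=2086265.2463, Z=-6004512.8343
→ Helmert⁻¹: X=185770.9408, Y=2086228.2322, Z=-6005030.7258
→ geod (Bowring, a=6378137.000): φ=-70.89118200°, λ=84.91144300°, h=754.2140 m

φ=-70.891182°, λ=84.911443°, h=754.214 m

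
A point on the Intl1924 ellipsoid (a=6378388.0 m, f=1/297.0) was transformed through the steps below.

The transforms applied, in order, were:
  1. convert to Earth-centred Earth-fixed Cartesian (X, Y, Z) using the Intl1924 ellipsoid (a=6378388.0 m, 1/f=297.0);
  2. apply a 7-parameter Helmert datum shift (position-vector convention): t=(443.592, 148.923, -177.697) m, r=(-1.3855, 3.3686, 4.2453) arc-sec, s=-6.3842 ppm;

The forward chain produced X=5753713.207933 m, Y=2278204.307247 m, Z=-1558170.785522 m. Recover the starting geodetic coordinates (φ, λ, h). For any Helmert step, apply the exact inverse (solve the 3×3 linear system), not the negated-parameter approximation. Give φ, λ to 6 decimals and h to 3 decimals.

start: X=5753713.2079, Y=2278204.3072, Z=-1558170.7855 m
→ Helmert⁻¹: X=5753378.6734, Y=2277961.9776, Z=-1557893.7729
→ geod (Bowring, a=6378388.000): φ=-14.22300900°, λ=21.60032900°, h=3925.5570 m

φ=-14.223009°, λ=21.600329°, h=3925.557 m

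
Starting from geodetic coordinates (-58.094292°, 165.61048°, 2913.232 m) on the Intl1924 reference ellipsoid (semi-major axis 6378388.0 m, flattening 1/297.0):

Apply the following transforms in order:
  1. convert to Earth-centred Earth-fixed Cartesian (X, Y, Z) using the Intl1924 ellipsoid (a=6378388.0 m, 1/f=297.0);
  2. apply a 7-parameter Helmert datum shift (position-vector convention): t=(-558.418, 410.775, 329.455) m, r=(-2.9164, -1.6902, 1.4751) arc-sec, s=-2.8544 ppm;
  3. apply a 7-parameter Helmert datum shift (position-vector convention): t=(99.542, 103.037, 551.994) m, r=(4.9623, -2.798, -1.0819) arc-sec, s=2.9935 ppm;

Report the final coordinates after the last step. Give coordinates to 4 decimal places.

X=-3275141.2428 m, Y=840747.8626 m, Z=-5393064.8157 m

start: φ=-58.094292°, λ=165.610480°, h=2913.232 m
→ ECEF (a=6378388.000, f=1/297.0): X=-3274797.6734, Y=840186.6786, Z=-5393882.5918
→ Helmert 7p (PV): X=-3275308.5533, Y=840495.3713, Z=-5393576.4546
→ Helmert 7p (PV): X=-3275141.2428, Y=840747.8626, Z=-5393064.8157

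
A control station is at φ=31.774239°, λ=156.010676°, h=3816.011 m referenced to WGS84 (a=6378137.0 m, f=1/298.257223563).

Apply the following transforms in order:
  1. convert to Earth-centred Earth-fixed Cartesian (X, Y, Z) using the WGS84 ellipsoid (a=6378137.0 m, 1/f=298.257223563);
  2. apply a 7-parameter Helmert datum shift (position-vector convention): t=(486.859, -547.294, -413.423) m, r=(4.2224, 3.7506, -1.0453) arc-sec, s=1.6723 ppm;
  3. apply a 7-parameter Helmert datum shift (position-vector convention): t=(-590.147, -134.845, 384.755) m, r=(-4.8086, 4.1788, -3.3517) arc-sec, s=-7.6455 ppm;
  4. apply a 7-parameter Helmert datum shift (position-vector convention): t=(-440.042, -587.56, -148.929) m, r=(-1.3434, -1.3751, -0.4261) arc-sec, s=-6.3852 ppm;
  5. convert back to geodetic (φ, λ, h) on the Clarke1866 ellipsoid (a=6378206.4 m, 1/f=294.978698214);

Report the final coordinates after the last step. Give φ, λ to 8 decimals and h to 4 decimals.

start: φ=31.774239°, λ=156.010676°, h=3816.011 m
→ ECEF (a=6378137.000, f=1/298.257223563): X=-4961444.0084, Y=2207869.5555, Z=3341185.1768
→ Helmert 7p (PV): X=-4960893.5031, Y=2207282.7004, Z=3340912.7543
→ Helmert 7p (PV): X=-4961342.1703, Y=2207289.4763, Z=3341321.0128
→ Helmert 7p (PV): X=-4961768.2487, Y=2206719.8332, Z=3341103.2974
→ geod (Bowring, a=6378206.400): φ=31.77634066°, λ=156.02314979°, h=3623.8702 m

φ=31.77634066°, λ=156.02314979°, h=3623.8702 m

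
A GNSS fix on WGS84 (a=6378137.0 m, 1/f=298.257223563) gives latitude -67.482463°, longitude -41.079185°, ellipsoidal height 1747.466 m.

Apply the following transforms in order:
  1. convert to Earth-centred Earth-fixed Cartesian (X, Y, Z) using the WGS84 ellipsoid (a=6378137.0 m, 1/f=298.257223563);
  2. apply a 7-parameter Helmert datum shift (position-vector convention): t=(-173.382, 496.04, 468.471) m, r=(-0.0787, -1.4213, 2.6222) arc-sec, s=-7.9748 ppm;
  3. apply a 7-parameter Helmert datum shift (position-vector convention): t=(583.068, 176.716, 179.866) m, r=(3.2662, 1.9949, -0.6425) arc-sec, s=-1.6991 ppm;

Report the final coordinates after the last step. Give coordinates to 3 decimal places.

X=1847422.503 m, Y=-1609290.269 m, Z=-5870167.669 m

start: φ=-67.482463°, λ=-41.079185°, h=1747.466 m
→ ECEF (a=6378137.000, f=1/298.257223563): X=1847031.5509, Y=-1610087.0435, Z=-5870842.7905
→ Helmert 7p (PV): X=1846904.3614, Y=-1609556.9226, Z=-5870314.1592
→ Helmert 7p (PV): X=1847422.5027, Y=-1609290.2686, Z=-5870167.6686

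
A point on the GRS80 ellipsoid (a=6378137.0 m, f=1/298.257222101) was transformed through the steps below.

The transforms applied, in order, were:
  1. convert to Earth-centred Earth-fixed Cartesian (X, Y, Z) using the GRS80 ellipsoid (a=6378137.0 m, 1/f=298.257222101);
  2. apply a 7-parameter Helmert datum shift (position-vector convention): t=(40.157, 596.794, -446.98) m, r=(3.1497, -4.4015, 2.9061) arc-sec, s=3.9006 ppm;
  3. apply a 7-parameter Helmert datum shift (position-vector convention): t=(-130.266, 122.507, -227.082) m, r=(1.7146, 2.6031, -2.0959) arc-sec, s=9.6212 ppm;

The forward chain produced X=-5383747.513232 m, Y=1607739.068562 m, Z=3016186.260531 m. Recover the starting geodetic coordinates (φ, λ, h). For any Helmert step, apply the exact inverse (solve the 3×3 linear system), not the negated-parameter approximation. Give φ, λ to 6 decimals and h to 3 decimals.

φ=28.394803°, λ=163.378658°, h=3706.618 m

start: X=-5383747.5132, Y=1607739.0686, Z=3016186.2605 m
→ Helmert⁻¹: X=-5383619.8520, Y=1607571.4638, Z=3016303.0159
→ Helmert⁻¹: X=-5383551.9907, Y=1607090.3189, Z=3016828.5683
→ geod (Bowring, a=6378137.000): φ=28.39480300°, λ=163.37865800°, h=3706.6180 m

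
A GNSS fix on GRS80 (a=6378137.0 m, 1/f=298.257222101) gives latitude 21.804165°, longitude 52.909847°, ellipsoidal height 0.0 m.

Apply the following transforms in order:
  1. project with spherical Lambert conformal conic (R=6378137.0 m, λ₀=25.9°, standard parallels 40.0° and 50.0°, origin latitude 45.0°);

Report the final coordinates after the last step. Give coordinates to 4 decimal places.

E=2943682.6282 m, N=-2143968.9501 m

start: φ=21.804165°, λ=52.909847°, h=0.000 m
→ lcc (R=6378137.0, λ₀=25.9°): E=2943682.6282, N=-2143968.9501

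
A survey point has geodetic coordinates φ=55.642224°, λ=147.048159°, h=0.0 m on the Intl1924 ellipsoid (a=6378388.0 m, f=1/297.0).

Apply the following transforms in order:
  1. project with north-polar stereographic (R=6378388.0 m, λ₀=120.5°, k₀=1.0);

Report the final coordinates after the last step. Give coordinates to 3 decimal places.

start: φ=55.642224°, λ=147.048159°, h=0.000 m
→ stereo (R=6378388.0, λ₀=120.5°): E=1762650.2881, N=-3527900.4683

E=1762650.288 m, N=-3527900.468 m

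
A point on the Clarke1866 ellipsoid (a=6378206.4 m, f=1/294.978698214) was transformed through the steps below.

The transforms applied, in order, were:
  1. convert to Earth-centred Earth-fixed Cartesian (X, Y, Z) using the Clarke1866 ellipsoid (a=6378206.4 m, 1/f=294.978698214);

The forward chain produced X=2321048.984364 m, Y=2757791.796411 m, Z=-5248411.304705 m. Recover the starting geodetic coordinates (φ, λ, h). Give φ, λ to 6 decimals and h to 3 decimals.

start: X=2321048.9844, Y=2757791.7964, Z=-5248411.3047 m
→ geod (Bowring, a=6378206.400): φ=-55.70053200°, λ=49.91492300°, h=3495.6180 m

φ=-55.700532°, λ=49.914923°, h=3495.618 m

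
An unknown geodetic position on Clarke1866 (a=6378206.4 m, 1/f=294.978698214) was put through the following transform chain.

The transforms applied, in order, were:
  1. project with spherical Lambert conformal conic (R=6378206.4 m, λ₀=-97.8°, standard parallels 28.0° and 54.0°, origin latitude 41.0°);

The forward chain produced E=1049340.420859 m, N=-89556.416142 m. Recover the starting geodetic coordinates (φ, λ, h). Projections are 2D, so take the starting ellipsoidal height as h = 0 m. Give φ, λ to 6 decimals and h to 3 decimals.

start: E=1049340.4209, N=-89556.4161 m
→ lcc⁻¹: φ=39.47090900°, λ=-85.22948100°

φ=39.470909°, λ=-85.229481°, h=0.000 m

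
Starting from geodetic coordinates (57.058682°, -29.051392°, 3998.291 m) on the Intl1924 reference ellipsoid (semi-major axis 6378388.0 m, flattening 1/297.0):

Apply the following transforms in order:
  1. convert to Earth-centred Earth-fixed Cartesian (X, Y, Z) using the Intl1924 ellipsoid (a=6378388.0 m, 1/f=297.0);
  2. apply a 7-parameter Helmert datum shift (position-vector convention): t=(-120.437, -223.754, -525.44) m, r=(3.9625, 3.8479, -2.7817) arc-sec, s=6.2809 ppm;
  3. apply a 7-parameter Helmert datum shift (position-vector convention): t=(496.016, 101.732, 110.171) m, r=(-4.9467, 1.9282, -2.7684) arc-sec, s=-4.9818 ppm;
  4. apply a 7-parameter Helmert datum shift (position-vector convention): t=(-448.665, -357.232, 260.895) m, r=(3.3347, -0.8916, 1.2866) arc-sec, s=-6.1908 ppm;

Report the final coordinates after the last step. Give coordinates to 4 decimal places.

start: φ=57.058682°, λ=-29.051392°, h=3998.291 m
→ ECEF (a=6378388.000, f=1/297.0): X=3041159.4783, Y=-1689309.9367, Z=5332923.1906
→ Helmert 7p (PV): X=3041134.8473, Y=-1689687.7647, Z=5332342.0594
→ Helmert 7p (PV): X=3041642.8823, Y=-1689490.5506, Z=5332437.7592
→ Helmert 7p (PV): X=3041162.8756, Y=-1689904.5602, Z=5332651.4759

X=3041162.8756 m, Y=-1689904.5602 m, Z=5332651.4759 m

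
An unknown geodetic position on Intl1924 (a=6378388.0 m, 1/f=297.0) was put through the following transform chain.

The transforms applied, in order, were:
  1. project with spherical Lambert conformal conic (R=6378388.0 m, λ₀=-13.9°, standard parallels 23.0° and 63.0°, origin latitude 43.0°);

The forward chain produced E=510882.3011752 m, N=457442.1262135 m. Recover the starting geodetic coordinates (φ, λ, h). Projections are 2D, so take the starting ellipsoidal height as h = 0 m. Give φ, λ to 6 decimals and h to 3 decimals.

start: E=510882.3012, N=457442.1262 m
→ lcc⁻¹: φ=47.16126900°, λ=-6.71205200°

φ=47.161269°, λ=-6.712052°, h=0.000 m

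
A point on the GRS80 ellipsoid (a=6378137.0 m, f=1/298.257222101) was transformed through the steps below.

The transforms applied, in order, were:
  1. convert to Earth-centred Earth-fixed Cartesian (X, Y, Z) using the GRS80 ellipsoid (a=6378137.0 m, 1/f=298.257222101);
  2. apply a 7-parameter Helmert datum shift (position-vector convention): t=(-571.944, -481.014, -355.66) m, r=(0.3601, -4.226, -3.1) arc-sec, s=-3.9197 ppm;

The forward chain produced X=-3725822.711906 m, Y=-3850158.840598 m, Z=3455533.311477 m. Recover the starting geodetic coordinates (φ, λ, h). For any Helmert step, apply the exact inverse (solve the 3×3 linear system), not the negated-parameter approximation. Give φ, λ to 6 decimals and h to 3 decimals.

start: X=-3725822.7119, Y=-3850158.8406, Z=3455533.3115 m
→ Helmert⁻¹: X=-3725136.7042, Y=-3849742.8686, Z=3455985.5600
→ geod (Bowring, a=6378137.000): φ=33.00305600°, λ=-134.05757400°, h=3199.4310 m

φ=33.003056°, λ=-134.057574°, h=3199.431 m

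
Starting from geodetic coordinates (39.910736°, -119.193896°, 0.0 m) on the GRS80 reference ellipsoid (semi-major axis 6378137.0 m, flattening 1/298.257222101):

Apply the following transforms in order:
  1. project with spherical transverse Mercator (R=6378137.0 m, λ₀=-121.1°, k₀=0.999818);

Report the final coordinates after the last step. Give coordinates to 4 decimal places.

start: φ=39.910736°, λ=-119.193896°, h=0.000 m
→ tm (R=6378137.0, λ₀=-121.1°): E=162732.2811, N=4443771.2710

E=162732.2811 m, N=4443771.2710 m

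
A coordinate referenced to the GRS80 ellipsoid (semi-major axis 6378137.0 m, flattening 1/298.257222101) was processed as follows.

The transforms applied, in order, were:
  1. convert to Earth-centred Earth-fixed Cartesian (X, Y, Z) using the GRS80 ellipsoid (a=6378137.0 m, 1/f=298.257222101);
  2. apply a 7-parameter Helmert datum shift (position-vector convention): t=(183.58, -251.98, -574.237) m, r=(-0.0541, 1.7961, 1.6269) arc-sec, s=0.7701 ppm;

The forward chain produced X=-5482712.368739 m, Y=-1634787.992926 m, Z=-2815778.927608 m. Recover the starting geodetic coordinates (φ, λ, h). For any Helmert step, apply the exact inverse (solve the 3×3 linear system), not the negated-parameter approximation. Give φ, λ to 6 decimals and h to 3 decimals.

φ=-26.352796°, λ=-163.400257°, h=2502.819 m

start: X=-5482712.3687, Y=-1634787.9929, Z=-2815778.9276 m
→ Helmert⁻¹: X=-5482880.1038, Y=-1634490.7699, Z=-2815250.6948
→ geod (Bowring, a=6378137.000): φ=-26.35279600°, λ=-163.40025700°, h=2502.8190 m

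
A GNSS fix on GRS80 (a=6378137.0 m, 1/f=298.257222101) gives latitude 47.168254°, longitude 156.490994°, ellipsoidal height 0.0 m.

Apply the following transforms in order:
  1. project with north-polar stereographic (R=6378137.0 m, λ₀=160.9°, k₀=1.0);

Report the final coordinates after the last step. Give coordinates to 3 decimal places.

E=-384625.225 m, N=-4988400.175 m

start: φ=47.168254°, λ=156.490994°, h=0.000 m
→ stereo (R=6378137.0, λ₀=160.9°): E=-384625.2249, N=-4988400.1747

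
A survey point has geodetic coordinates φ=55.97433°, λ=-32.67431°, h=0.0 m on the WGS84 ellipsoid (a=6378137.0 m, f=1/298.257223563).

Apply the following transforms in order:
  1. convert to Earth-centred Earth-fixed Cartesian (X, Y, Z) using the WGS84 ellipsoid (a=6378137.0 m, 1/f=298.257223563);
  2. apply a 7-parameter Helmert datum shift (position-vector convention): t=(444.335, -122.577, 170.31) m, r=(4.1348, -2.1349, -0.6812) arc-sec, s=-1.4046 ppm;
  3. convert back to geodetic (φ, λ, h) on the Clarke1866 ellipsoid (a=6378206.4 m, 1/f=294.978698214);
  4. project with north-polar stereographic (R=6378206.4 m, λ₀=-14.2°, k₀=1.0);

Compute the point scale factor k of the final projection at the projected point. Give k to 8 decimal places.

start: φ=55.974330°, λ=-32.674310°, h=0.000 m
→ ECEF (a=6378137.000, f=1/298.257223563): X=3011128.3581, Y=-1931204.0339, Z=5262843.4545
→ Helmert 7p (PV): X=3011507.6140, Y=-1931439.3420, Z=5262998.8253
→ geod (Bowring, a=6378206.400): φ=55.97377340°, λ=-32.67420310°, h=472.3358 m
→ into stereo (λ₀=-14.2°): φ=55.97377340°, λ−λ₀=-18.47420310°
scale k = 1.09362435

1.09362435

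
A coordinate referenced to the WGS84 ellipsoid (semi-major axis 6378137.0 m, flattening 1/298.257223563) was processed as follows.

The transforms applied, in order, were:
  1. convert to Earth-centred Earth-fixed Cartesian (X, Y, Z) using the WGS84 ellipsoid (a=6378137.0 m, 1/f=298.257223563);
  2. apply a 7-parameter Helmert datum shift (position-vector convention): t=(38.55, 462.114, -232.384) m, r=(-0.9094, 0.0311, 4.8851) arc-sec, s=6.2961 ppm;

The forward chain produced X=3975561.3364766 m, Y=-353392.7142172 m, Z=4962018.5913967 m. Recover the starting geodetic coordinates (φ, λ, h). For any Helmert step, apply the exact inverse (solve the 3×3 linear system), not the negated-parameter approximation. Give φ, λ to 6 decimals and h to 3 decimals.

φ=51.377281°, λ=-5.088071°, h=3029.842 m

start: X=3975561.3365, Y=-353392.7142, Z=4962018.5914 m
→ Helmert⁻¹: X=3975488.6249, Y=-353968.6322, Z=4962218.7716
→ geod (Bowring, a=6378137.000): φ=51.37728100°, λ=-5.08807100°, h=3029.8420 m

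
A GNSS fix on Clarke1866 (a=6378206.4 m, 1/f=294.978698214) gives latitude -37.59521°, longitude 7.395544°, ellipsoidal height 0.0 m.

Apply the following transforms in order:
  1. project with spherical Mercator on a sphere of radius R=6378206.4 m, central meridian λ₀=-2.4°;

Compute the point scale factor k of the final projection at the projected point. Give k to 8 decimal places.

start: φ=-37.595210°, λ=7.395544°, h=0.000 m
→ into merc (λ₀=-2.4°): φ=-37.59521000°, λ−λ₀=9.79554400°
scale k = 1.26208342

1.26208342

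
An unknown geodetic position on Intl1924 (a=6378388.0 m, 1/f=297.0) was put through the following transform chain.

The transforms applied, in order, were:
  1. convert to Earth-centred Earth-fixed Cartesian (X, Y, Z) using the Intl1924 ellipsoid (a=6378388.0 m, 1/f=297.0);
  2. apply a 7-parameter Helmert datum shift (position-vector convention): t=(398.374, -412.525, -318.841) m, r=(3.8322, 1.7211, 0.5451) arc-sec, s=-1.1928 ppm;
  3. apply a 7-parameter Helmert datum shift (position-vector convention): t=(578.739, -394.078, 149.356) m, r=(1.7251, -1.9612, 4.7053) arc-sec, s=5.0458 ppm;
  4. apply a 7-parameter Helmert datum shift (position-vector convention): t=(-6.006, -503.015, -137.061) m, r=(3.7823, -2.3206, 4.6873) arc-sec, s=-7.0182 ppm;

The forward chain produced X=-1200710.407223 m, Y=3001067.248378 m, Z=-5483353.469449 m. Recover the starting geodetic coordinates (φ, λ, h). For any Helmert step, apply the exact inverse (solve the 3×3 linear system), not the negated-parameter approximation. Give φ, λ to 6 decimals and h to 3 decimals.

φ=-59.638561°, λ=111.813425°, h=3284.747 m

start: X=-1200710.4072, Y=3001067.2484, Z=-5483353.4694 m
→ Helmert⁻¹: X=-1200706.3099, Y=3001518.0670, Z=-5483296.4215
→ Helmert⁻¹: X=-1201262.6462, Y=3001878.5404, Z=-5483431.7938
→ Helmert⁻¹: X=-1201608.7671, Y=3002195.9498, Z=-5483185.2973
→ geod (Bowring, a=6378388.000): φ=-59.63856100°, λ=111.81342500°, h=3284.7470 m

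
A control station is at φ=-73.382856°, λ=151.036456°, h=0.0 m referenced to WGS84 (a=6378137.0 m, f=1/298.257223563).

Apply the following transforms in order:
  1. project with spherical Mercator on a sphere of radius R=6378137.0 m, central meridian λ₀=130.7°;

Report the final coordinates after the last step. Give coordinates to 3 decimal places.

start: φ=-73.382856°, λ=151.036456°, h=0.000 m
→ merc (R=6378137.0, λ₀=130.7°): E=2263843.9265, N=-12270866.6938

E=2263843.926 m, N=-12270866.694 m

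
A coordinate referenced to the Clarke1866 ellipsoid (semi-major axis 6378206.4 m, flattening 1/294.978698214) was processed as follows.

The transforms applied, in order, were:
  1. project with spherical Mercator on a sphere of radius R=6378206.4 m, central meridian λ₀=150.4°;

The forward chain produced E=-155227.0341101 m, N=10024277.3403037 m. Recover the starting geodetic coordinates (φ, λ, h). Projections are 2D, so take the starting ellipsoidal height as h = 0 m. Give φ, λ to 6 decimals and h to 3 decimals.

start: E=-155227.0341, N=10024277.3403 m
→ merc⁻¹: φ=66.53263600°, λ=149.00558700°

φ=66.532636°, λ=149.005587°, h=0.000 m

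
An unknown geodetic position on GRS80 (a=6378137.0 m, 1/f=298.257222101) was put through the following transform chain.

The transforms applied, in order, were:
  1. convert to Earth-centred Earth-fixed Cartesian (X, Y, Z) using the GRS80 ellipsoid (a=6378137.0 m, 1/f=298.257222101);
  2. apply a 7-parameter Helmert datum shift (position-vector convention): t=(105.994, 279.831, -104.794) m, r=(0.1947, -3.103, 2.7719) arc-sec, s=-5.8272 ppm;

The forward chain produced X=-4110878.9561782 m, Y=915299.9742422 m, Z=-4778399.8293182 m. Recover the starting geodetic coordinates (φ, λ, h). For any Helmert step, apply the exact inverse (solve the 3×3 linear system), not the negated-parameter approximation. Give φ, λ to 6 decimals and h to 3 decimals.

start: X=-4110878.9562, Y=915299.9742, Z=-4778399.8293 m
→ Helmert⁻¹: X=-4111068.4916, Y=915076.2117, Z=-4778261.8974
→ geod (Bowring, a=6378137.000): φ=-48.79695700°, λ=167.45120000°, h=3385.3910 m

φ=-48.796957°, λ=167.451200°, h=3385.391 m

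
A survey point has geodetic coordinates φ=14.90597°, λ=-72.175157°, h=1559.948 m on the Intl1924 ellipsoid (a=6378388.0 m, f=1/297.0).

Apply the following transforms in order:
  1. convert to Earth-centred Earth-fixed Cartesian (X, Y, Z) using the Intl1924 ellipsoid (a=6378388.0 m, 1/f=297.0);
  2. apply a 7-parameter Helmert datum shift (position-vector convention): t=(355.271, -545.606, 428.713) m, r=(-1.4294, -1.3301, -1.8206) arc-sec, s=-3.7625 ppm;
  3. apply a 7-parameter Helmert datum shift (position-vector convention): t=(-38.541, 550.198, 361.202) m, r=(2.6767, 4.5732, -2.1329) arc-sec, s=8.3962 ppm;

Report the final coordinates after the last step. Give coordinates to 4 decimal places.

start: φ=14.905970°, λ=-72.175157°, h=1559.948 m
→ ECEF (a=6378388.000, f=1/297.0): X=1887655.3122, Y=-5870611.2751, Z=1630468.7154
→ Helmert 7p (PV): X=1887941.1500, Y=-5871140.1553, Z=1630944.1490
→ Helmert 7p (PV): X=1887893.9097, Y=-5870679.9401, Z=1631200.9955

X=1887893.9097 m, Y=-5870679.9401 m, Z=1631200.9955 m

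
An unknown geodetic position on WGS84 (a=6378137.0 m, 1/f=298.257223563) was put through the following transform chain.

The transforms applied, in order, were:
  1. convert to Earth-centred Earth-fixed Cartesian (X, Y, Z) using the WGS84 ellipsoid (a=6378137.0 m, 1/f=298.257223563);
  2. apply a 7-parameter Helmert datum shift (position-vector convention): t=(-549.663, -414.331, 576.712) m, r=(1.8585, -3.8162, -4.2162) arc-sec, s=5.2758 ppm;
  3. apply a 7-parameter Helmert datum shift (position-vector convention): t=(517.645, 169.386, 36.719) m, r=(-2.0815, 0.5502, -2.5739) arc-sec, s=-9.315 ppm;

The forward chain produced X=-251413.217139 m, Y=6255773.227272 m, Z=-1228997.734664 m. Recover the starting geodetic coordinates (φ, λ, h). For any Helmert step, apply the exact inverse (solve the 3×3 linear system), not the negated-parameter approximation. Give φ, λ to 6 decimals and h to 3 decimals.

start: X=-251413.2171, Y=6255773.2273, Z=-1228997.7347 m
→ Helmert⁻¹: X=-252007.9928, Y=6255671.3702, Z=-1228983.4460
→ Helmert⁻¹: X=-251607.6305, Y=6256036.4734, Z=-1229605.3845
→ geod (Bowring, a=6378137.000): φ=-11.18377800°, λ=92.30310200°, h=3352.8270 m

φ=-11.183778°, λ=92.303102°, h=3352.827 m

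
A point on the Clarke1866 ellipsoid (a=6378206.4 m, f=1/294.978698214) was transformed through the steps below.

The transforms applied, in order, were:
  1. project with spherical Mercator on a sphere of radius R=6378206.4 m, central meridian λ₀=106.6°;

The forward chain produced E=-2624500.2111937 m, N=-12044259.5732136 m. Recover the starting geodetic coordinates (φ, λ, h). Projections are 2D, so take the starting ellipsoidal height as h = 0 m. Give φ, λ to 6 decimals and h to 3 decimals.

start: E=-2624500.2112, N=-12044259.5732 m
→ merc⁻¹: φ=-72.79035100°, λ=83.02397000°

φ=-72.790351°, λ=83.023970°, h=0.000 m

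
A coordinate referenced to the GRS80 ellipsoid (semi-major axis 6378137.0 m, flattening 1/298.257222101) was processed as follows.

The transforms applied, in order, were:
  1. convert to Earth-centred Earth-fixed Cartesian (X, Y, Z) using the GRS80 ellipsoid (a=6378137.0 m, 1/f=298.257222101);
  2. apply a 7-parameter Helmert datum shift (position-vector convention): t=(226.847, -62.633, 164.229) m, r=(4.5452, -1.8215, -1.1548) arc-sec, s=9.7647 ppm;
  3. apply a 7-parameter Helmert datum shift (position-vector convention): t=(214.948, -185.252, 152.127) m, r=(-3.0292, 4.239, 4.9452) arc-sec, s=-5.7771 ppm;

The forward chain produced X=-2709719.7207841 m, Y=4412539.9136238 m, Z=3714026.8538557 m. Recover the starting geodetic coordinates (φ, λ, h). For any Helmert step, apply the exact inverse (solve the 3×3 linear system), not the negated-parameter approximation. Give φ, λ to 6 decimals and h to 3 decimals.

φ=35.827111°, λ=121.555817°, h=1668.147 m

start: X=-2709719.7208, Y=4412539.9136, Z=3714026.8539 m
→ Helmert⁻¹: X=-2709920.8539, Y=4412761.0866, Z=3713905.2958
→ Helmert⁻¹: X=-2710113.1486, Y=4412847.2898, Z=3713631.4959
→ geod (Bowring, a=6378137.000): φ=35.82711100°, λ=121.55581700°, h=1668.1470 m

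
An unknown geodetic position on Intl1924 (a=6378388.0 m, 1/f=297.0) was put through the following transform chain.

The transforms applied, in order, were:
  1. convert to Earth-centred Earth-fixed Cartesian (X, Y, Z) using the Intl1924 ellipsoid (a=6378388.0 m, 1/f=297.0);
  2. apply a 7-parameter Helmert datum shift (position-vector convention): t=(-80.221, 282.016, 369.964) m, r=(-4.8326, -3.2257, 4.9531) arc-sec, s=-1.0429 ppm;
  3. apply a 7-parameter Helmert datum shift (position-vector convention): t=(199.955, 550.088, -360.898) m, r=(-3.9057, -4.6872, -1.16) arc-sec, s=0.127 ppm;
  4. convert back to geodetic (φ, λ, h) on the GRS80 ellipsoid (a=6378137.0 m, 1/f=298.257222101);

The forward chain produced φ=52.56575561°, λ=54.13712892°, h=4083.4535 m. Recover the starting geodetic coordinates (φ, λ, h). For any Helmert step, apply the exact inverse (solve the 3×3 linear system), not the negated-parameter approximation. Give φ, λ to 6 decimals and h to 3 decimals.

start: φ=52.565756°, λ=54.137129°, h=4083.454 m
→ ECEF (a=6378137.000, f=1/298.257222101): X=2277565.9376, Y=3150630.3211, Z=5044558.1034
→ Helmert⁻¹: X=2277462.6201, Y=3149997.1135, Z=5044926.2536
→ Helmert⁻¹: X=2277699.7380, Y=3149545.4968, Z=5044599.7215
→ geod (Bowring, a=6378388.000): φ=52.57248600°, λ=54.12616200°, h=3436.3720 m

φ=52.572486°, λ=54.126162°, h=3436.372 m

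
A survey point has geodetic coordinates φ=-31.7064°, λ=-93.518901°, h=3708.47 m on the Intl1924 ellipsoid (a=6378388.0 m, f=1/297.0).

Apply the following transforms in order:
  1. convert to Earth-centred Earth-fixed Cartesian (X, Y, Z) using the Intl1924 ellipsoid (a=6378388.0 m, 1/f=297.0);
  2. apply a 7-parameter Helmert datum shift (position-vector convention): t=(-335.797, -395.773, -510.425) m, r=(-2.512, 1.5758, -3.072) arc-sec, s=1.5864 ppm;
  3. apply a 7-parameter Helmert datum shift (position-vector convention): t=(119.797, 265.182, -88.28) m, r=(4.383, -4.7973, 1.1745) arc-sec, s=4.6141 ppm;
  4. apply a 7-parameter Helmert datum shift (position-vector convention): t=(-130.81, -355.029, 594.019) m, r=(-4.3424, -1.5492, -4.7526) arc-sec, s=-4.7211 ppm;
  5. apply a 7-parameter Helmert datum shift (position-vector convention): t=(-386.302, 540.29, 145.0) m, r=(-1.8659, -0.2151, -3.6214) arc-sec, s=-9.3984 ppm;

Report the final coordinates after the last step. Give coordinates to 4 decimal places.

start: φ=-31.706400°, λ=-93.518901°, h=3708.470 m
→ ECEF (a=6378388.000, f=1/297.0): X=-333565.6170, Y=-5424382.8195, Z=-3334776.9531
→ Helmert 7p (PV): X=-334008.2080, Y=-5424822.8425, Z=-3335224.0590
→ Helmert 7p (PV): X=-333781.4914, Y=-5424513.7213, Z=-3335450.7711
→ Helmert 7p (PV): X=-334010.6610, Y=-5424905.6693, Z=-3334729.3127
→ Helmert 7p (PV): X=-334485.5907, Y=-5424338.6959, Z=-3334504.2460

X=-334485.5907 m, Y=-5424338.6959 m, Z=-3334504.2460 m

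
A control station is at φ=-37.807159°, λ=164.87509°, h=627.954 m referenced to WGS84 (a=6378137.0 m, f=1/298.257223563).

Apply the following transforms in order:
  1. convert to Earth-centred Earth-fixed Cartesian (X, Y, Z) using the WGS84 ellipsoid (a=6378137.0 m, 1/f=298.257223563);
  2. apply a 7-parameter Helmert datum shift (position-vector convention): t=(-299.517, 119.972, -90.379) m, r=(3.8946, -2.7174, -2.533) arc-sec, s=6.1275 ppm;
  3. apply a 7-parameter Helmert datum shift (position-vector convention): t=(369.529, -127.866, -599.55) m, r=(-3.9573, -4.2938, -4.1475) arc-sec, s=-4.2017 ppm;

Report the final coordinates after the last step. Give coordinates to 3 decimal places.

start: φ=-37.807159°, λ=164.875090°, h=627.954 m
→ ECEF (a=6378137.000, f=1/298.257223563): X=-4871275.2057, Y=1316643.2195, Z=-3888939.9292
→ Helmert 7p (PV): X=-4871537.1681, Y=1316904.5101, Z=-3889093.4534
→ Helmert 7p (PV): X=-4871039.7320, Y=1316794.4516, Z=-3889803.3381

X=-4871039.732 m, Y=1316794.452 m, Z=-3889803.338 m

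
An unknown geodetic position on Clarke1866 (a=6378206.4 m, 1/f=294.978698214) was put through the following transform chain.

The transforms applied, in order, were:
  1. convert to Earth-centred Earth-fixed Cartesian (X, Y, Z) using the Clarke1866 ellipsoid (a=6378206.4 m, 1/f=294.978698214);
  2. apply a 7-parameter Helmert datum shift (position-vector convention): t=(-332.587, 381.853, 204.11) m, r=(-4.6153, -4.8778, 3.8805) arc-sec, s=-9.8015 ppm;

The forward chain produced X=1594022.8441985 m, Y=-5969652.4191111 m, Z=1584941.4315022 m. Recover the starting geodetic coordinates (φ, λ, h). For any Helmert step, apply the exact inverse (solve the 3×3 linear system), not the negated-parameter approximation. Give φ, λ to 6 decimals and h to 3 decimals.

start: X=1594022.8442, Y=-5969652.4191, Z=1584941.4315 m
→ Helmert⁻¹: X=1594296.2132, Y=-5970158.2378, Z=1584581.5662
→ geod (Bowring, a=6378206.400): φ=14.47638600°, λ=-75.04838900°, h=2434.1010 m

φ=14.476386°, λ=-75.048389°, h=2434.101 m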